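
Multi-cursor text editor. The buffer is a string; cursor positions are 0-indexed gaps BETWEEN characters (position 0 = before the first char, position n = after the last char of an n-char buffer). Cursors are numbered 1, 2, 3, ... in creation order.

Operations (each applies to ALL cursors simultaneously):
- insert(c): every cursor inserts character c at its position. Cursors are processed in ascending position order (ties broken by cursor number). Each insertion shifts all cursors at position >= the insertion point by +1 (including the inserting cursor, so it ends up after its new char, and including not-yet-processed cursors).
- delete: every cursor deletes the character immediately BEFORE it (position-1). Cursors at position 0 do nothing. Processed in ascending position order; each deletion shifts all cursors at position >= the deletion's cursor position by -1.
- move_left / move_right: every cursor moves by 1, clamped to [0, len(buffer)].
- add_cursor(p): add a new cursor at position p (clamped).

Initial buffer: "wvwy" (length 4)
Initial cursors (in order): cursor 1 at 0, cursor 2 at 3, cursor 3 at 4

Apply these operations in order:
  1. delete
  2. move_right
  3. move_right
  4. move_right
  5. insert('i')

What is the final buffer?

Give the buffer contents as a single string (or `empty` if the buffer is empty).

After op 1 (delete): buffer="wv" (len 2), cursors c1@0 c2@2 c3@2, authorship ..
After op 2 (move_right): buffer="wv" (len 2), cursors c1@1 c2@2 c3@2, authorship ..
After op 3 (move_right): buffer="wv" (len 2), cursors c1@2 c2@2 c3@2, authorship ..
After op 4 (move_right): buffer="wv" (len 2), cursors c1@2 c2@2 c3@2, authorship ..
After op 5 (insert('i')): buffer="wviii" (len 5), cursors c1@5 c2@5 c3@5, authorship ..123

Answer: wviii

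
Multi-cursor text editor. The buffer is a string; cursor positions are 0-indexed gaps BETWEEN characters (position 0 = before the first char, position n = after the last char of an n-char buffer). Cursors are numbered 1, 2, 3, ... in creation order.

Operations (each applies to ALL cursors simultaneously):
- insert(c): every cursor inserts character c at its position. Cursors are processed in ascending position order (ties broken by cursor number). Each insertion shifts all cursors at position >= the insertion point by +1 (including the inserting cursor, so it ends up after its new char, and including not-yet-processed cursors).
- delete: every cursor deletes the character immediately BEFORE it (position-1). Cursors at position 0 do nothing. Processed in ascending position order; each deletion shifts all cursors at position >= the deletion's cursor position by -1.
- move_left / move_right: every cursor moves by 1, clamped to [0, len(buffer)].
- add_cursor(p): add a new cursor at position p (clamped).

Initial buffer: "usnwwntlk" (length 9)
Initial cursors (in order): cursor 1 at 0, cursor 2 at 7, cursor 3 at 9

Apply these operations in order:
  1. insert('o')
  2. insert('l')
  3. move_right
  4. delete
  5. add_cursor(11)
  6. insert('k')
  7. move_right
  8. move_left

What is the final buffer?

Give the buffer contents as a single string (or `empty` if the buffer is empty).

After op 1 (insert('o')): buffer="ousnwwntolko" (len 12), cursors c1@1 c2@9 c3@12, authorship 1.......2..3
After op 2 (insert('l')): buffer="olusnwwntollkol" (len 15), cursors c1@2 c2@11 c3@15, authorship 11.......22..33
After op 3 (move_right): buffer="olusnwwntollkol" (len 15), cursors c1@3 c2@12 c3@15, authorship 11.......22..33
After op 4 (delete): buffer="olsnwwntolko" (len 12), cursors c1@2 c2@10 c3@12, authorship 11......22.3
After op 5 (add_cursor(11)): buffer="olsnwwntolko" (len 12), cursors c1@2 c2@10 c4@11 c3@12, authorship 11......22.3
After op 6 (insert('k')): buffer="olksnwwntolkkkok" (len 16), cursors c1@3 c2@12 c4@14 c3@16, authorship 111......222.433
After op 7 (move_right): buffer="olksnwwntolkkkok" (len 16), cursors c1@4 c2@13 c4@15 c3@16, authorship 111......222.433
After op 8 (move_left): buffer="olksnwwntolkkkok" (len 16), cursors c1@3 c2@12 c4@14 c3@15, authorship 111......222.433

Answer: olksnwwntolkkkok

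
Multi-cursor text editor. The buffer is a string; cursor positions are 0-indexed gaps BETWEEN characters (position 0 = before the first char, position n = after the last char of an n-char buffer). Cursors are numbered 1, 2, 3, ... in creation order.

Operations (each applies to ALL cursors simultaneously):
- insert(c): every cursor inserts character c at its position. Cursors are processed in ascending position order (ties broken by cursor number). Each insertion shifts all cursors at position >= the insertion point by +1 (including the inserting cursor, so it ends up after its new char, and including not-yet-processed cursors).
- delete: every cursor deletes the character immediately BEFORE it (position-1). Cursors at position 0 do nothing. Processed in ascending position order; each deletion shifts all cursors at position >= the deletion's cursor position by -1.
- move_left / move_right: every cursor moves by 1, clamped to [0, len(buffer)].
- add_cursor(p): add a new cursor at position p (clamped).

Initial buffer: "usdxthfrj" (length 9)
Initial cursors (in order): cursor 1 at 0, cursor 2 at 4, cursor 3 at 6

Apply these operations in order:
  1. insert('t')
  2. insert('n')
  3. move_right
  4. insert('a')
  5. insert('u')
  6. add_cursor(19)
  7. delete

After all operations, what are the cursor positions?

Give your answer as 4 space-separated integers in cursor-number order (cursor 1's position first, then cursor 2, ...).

After op 1 (insert('t')): buffer="tusdxtthtfrj" (len 12), cursors c1@1 c2@6 c3@9, authorship 1....2..3...
After op 2 (insert('n')): buffer="tnusdxtnthtnfrj" (len 15), cursors c1@2 c2@8 c3@12, authorship 11....22..33...
After op 3 (move_right): buffer="tnusdxtnthtnfrj" (len 15), cursors c1@3 c2@9 c3@13, authorship 11....22..33...
After op 4 (insert('a')): buffer="tnuasdxtntahtnfarj" (len 18), cursors c1@4 c2@11 c3@16, authorship 11.1...22.2.33.3..
After op 5 (insert('u')): buffer="tnuausdxtntauhtnfaurj" (len 21), cursors c1@5 c2@13 c3@19, authorship 11.11...22.22.33.33..
After op 6 (add_cursor(19)): buffer="tnuausdxtntauhtnfaurj" (len 21), cursors c1@5 c2@13 c3@19 c4@19, authorship 11.11...22.22.33.33..
After op 7 (delete): buffer="tnuasdxtntahtnfrj" (len 17), cursors c1@4 c2@11 c3@15 c4@15, authorship 11.1...22.2.33...

Answer: 4 11 15 15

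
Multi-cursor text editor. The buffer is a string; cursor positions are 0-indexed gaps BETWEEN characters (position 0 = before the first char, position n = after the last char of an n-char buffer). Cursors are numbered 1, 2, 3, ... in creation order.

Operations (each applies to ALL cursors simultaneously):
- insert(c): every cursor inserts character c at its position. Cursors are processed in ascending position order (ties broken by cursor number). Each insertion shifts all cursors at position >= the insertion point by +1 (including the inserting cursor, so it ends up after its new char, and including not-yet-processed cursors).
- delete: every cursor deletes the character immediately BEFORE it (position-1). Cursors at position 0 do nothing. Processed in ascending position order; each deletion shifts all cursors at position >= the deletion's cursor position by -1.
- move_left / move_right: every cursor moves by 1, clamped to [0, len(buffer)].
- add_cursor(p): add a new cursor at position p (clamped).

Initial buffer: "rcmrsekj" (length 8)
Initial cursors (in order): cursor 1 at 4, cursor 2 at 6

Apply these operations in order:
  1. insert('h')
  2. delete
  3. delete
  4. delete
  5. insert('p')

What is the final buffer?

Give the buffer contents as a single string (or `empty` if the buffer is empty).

After op 1 (insert('h')): buffer="rcmrhsehkj" (len 10), cursors c1@5 c2@8, authorship ....1..2..
After op 2 (delete): buffer="rcmrsekj" (len 8), cursors c1@4 c2@6, authorship ........
After op 3 (delete): buffer="rcmskj" (len 6), cursors c1@3 c2@4, authorship ......
After op 4 (delete): buffer="rckj" (len 4), cursors c1@2 c2@2, authorship ....
After op 5 (insert('p')): buffer="rcppkj" (len 6), cursors c1@4 c2@4, authorship ..12..

Answer: rcppkj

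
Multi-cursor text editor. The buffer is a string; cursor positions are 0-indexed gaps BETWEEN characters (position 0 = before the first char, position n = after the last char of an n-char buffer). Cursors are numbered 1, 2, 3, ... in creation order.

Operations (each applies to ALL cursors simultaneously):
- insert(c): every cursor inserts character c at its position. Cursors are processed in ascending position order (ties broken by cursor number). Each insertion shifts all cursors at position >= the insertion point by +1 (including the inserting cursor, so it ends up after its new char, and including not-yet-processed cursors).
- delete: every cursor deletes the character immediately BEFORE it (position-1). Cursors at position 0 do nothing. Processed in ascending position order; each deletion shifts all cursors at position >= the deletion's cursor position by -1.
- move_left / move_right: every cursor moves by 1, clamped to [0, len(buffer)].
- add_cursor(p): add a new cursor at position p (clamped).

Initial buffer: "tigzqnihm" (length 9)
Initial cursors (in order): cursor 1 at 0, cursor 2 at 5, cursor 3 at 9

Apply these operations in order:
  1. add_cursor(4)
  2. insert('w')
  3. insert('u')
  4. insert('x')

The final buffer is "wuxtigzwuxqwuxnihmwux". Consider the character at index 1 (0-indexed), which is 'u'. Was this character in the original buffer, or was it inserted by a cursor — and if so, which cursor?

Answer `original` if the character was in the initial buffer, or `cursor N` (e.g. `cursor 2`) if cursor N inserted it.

After op 1 (add_cursor(4)): buffer="tigzqnihm" (len 9), cursors c1@0 c4@4 c2@5 c3@9, authorship .........
After op 2 (insert('w')): buffer="wtigzwqwnihmw" (len 13), cursors c1@1 c4@6 c2@8 c3@13, authorship 1....4.2....3
After op 3 (insert('u')): buffer="wutigzwuqwunihmwu" (len 17), cursors c1@2 c4@8 c2@11 c3@17, authorship 11....44.22....33
After op 4 (insert('x')): buffer="wuxtigzwuxqwuxnihmwux" (len 21), cursors c1@3 c4@10 c2@14 c3@21, authorship 111....444.222....333
Authorship (.=original, N=cursor N): 1 1 1 . . . . 4 4 4 . 2 2 2 . . . . 3 3 3
Index 1: author = 1

Answer: cursor 1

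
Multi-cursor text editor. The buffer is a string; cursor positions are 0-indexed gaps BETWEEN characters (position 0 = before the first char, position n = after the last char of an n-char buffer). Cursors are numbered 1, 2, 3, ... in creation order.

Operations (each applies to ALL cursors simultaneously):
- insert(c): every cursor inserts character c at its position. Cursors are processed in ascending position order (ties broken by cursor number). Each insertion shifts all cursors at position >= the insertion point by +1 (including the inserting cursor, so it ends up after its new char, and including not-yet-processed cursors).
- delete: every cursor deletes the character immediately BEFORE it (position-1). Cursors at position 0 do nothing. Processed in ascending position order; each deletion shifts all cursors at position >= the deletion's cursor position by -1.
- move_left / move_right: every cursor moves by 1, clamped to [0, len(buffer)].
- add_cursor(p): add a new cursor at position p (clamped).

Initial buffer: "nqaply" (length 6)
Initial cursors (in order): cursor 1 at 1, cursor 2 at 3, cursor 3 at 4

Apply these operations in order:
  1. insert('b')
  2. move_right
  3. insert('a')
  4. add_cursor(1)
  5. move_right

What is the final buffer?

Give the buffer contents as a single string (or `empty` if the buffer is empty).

Answer: nbqaabpablay

Derivation:
After op 1 (insert('b')): buffer="nbqabpbly" (len 9), cursors c1@2 c2@5 c3@7, authorship .1..2.3..
After op 2 (move_right): buffer="nbqabpbly" (len 9), cursors c1@3 c2@6 c3@8, authorship .1..2.3..
After op 3 (insert('a')): buffer="nbqaabpablay" (len 12), cursors c1@4 c2@8 c3@11, authorship .1.1.2.23.3.
After op 4 (add_cursor(1)): buffer="nbqaabpablay" (len 12), cursors c4@1 c1@4 c2@8 c3@11, authorship .1.1.2.23.3.
After op 5 (move_right): buffer="nbqaabpablay" (len 12), cursors c4@2 c1@5 c2@9 c3@12, authorship .1.1.2.23.3.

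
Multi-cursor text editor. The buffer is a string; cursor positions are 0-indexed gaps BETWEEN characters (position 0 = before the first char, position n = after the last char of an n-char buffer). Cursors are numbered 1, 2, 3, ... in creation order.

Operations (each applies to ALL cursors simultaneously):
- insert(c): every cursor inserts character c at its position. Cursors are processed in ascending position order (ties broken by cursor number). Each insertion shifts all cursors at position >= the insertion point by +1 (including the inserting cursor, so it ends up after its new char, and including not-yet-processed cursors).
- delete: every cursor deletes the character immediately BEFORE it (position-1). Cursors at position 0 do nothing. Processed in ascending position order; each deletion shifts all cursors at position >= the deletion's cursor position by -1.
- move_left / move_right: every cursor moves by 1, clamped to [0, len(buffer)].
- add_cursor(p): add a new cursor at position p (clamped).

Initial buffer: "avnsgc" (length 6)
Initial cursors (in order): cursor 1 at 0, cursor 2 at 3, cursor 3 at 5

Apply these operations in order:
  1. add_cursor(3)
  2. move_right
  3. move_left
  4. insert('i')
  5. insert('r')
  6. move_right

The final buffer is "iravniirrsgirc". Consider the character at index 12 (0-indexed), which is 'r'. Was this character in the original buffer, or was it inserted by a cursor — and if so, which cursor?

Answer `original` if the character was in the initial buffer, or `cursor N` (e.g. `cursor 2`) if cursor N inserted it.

After op 1 (add_cursor(3)): buffer="avnsgc" (len 6), cursors c1@0 c2@3 c4@3 c3@5, authorship ......
After op 2 (move_right): buffer="avnsgc" (len 6), cursors c1@1 c2@4 c4@4 c3@6, authorship ......
After op 3 (move_left): buffer="avnsgc" (len 6), cursors c1@0 c2@3 c4@3 c3@5, authorship ......
After op 4 (insert('i')): buffer="iavniisgic" (len 10), cursors c1@1 c2@6 c4@6 c3@9, authorship 1...24..3.
After op 5 (insert('r')): buffer="iravniirrsgirc" (len 14), cursors c1@2 c2@9 c4@9 c3@13, authorship 11...2424..33.
After op 6 (move_right): buffer="iravniirrsgirc" (len 14), cursors c1@3 c2@10 c4@10 c3@14, authorship 11...2424..33.
Authorship (.=original, N=cursor N): 1 1 . . . 2 4 2 4 . . 3 3 .
Index 12: author = 3

Answer: cursor 3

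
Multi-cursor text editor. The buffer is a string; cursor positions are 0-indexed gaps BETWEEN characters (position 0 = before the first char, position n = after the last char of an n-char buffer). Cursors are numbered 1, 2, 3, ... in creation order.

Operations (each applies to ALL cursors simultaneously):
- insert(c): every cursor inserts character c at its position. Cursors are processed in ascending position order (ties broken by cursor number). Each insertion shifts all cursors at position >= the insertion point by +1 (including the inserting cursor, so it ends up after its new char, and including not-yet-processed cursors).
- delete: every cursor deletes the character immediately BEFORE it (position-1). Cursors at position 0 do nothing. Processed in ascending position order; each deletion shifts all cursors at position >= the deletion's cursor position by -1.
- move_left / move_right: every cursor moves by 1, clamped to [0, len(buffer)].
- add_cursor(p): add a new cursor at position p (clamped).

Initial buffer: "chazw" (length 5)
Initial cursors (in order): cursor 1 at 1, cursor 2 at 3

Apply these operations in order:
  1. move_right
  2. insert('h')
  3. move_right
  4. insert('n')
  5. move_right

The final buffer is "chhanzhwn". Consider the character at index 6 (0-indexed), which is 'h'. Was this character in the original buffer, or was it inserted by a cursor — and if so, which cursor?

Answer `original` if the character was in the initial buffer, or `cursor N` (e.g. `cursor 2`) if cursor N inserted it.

Answer: cursor 2

Derivation:
After op 1 (move_right): buffer="chazw" (len 5), cursors c1@2 c2@4, authorship .....
After op 2 (insert('h')): buffer="chhazhw" (len 7), cursors c1@3 c2@6, authorship ..1..2.
After op 3 (move_right): buffer="chhazhw" (len 7), cursors c1@4 c2@7, authorship ..1..2.
After op 4 (insert('n')): buffer="chhanzhwn" (len 9), cursors c1@5 c2@9, authorship ..1.1.2.2
After op 5 (move_right): buffer="chhanzhwn" (len 9), cursors c1@6 c2@9, authorship ..1.1.2.2
Authorship (.=original, N=cursor N): . . 1 . 1 . 2 . 2
Index 6: author = 2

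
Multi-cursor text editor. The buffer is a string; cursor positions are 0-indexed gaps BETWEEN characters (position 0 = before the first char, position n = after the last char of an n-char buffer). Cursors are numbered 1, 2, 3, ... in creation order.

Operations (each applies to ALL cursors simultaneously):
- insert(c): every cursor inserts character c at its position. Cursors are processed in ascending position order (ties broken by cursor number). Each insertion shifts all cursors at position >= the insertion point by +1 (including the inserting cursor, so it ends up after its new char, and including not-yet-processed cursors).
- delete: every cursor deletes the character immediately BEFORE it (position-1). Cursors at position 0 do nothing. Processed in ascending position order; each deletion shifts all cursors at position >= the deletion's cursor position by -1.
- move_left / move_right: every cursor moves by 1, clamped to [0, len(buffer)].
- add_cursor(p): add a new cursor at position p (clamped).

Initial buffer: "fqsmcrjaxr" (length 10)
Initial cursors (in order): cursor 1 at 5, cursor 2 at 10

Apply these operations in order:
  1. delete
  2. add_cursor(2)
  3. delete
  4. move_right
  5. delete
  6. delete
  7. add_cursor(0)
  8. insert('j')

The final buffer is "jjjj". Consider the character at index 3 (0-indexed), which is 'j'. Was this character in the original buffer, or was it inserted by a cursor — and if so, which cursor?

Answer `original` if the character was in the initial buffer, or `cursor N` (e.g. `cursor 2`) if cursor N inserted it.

After op 1 (delete): buffer="fqsmrjax" (len 8), cursors c1@4 c2@8, authorship ........
After op 2 (add_cursor(2)): buffer="fqsmrjax" (len 8), cursors c3@2 c1@4 c2@8, authorship ........
After op 3 (delete): buffer="fsrja" (len 5), cursors c3@1 c1@2 c2@5, authorship .....
After op 4 (move_right): buffer="fsrja" (len 5), cursors c3@2 c1@3 c2@5, authorship .....
After op 5 (delete): buffer="fj" (len 2), cursors c1@1 c3@1 c2@2, authorship ..
After op 6 (delete): buffer="" (len 0), cursors c1@0 c2@0 c3@0, authorship 
After op 7 (add_cursor(0)): buffer="" (len 0), cursors c1@0 c2@0 c3@0 c4@0, authorship 
After op 8 (insert('j')): buffer="jjjj" (len 4), cursors c1@4 c2@4 c3@4 c4@4, authorship 1234
Authorship (.=original, N=cursor N): 1 2 3 4
Index 3: author = 4

Answer: cursor 4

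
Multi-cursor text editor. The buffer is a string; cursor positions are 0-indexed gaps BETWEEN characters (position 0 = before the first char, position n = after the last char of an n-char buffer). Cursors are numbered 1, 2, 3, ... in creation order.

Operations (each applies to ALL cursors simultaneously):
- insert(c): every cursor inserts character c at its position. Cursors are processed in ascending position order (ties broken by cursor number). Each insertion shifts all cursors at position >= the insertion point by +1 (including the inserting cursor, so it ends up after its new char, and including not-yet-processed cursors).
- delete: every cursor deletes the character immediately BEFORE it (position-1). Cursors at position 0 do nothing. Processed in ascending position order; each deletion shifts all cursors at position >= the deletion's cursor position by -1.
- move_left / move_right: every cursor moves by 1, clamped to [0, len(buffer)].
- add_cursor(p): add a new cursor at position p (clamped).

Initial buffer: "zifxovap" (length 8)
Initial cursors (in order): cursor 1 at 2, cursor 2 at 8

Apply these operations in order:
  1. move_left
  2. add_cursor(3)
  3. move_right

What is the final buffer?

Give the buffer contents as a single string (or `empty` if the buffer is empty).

After op 1 (move_left): buffer="zifxovap" (len 8), cursors c1@1 c2@7, authorship ........
After op 2 (add_cursor(3)): buffer="zifxovap" (len 8), cursors c1@1 c3@3 c2@7, authorship ........
After op 3 (move_right): buffer="zifxovap" (len 8), cursors c1@2 c3@4 c2@8, authorship ........

Answer: zifxovap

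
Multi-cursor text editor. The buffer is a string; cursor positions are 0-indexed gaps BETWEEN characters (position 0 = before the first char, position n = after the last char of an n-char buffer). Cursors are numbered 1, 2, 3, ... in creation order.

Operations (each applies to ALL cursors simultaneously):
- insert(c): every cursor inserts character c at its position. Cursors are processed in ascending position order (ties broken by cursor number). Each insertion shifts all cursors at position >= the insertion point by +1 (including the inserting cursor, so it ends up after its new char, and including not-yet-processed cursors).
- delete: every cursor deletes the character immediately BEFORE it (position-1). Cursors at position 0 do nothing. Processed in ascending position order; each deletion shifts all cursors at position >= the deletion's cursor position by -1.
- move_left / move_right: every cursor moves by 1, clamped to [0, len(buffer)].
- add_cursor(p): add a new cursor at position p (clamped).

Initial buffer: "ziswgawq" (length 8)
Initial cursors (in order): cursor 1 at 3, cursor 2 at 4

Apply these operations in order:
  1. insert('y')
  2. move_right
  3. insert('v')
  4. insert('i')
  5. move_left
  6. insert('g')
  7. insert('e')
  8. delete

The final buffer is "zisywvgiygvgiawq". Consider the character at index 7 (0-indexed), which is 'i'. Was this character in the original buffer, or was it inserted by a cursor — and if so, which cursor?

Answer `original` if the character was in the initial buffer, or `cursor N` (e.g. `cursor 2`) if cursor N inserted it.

Answer: cursor 1

Derivation:
After op 1 (insert('y')): buffer="zisywygawq" (len 10), cursors c1@4 c2@6, authorship ...1.2....
After op 2 (move_right): buffer="zisywygawq" (len 10), cursors c1@5 c2@7, authorship ...1.2....
After op 3 (insert('v')): buffer="zisywvygvawq" (len 12), cursors c1@6 c2@9, authorship ...1.12.2...
After op 4 (insert('i')): buffer="zisywviygviawq" (len 14), cursors c1@7 c2@11, authorship ...1.112.22...
After op 5 (move_left): buffer="zisywviygviawq" (len 14), cursors c1@6 c2@10, authorship ...1.112.22...
After op 6 (insert('g')): buffer="zisywvgiygvgiawq" (len 16), cursors c1@7 c2@12, authorship ...1.1112.222...
After op 7 (insert('e')): buffer="zisywvgeiygvgeiawq" (len 18), cursors c1@8 c2@14, authorship ...1.11112.2222...
After op 8 (delete): buffer="zisywvgiygvgiawq" (len 16), cursors c1@7 c2@12, authorship ...1.1112.222...
Authorship (.=original, N=cursor N): . . . 1 . 1 1 1 2 . 2 2 2 . . .
Index 7: author = 1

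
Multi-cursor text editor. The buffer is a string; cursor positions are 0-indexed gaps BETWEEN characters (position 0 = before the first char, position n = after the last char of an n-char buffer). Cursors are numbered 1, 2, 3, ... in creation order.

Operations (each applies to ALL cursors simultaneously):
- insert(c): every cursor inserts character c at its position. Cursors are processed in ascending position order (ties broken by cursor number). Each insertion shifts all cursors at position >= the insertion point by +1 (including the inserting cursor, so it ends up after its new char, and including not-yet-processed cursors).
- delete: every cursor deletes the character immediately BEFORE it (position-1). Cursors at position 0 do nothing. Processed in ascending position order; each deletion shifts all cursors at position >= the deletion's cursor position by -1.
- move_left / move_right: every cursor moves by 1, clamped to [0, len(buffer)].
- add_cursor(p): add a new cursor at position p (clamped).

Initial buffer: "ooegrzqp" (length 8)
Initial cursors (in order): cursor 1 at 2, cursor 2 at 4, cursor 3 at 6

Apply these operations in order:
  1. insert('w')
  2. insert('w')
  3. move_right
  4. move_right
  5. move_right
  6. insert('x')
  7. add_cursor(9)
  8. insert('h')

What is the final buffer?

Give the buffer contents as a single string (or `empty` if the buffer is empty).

Answer: oowwegwxhwhrzwxhwqpxh

Derivation:
After op 1 (insert('w')): buffer="oowegwrzwqp" (len 11), cursors c1@3 c2@6 c3@9, authorship ..1..2..3..
After op 2 (insert('w')): buffer="oowwegwwrzwwqp" (len 14), cursors c1@4 c2@8 c3@12, authorship ..11..22..33..
After op 3 (move_right): buffer="oowwegwwrzwwqp" (len 14), cursors c1@5 c2@9 c3@13, authorship ..11..22..33..
After op 4 (move_right): buffer="oowwegwwrzwwqp" (len 14), cursors c1@6 c2@10 c3@14, authorship ..11..22..33..
After op 5 (move_right): buffer="oowwegwwrzwwqp" (len 14), cursors c1@7 c2@11 c3@14, authorship ..11..22..33..
After op 6 (insert('x')): buffer="oowwegwxwrzwxwqpx" (len 17), cursors c1@8 c2@13 c3@17, authorship ..11..212..323..3
After op 7 (add_cursor(9)): buffer="oowwegwxwrzwxwqpx" (len 17), cursors c1@8 c4@9 c2@13 c3@17, authorship ..11..212..323..3
After op 8 (insert('h')): buffer="oowwegwxhwhrzwxhwqpxh" (len 21), cursors c1@9 c4@11 c2@16 c3@21, authorship ..11..21124..3223..33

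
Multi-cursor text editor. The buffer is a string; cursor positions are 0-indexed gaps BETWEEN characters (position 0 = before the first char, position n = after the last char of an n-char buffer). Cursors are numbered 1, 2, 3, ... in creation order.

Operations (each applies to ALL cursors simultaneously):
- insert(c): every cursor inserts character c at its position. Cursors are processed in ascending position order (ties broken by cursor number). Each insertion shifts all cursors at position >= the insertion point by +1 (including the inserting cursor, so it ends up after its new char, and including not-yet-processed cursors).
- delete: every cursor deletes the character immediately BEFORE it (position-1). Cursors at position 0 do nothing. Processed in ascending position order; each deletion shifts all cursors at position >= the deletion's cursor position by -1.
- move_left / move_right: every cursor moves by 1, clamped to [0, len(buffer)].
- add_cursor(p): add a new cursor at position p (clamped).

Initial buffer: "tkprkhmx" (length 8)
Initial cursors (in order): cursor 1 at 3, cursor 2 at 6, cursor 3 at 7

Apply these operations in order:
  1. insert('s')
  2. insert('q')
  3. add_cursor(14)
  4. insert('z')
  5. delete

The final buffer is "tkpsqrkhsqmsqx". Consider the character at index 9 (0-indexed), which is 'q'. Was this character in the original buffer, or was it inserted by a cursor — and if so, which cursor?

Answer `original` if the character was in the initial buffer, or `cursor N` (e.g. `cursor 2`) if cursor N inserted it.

After op 1 (insert('s')): buffer="tkpsrkhsmsx" (len 11), cursors c1@4 c2@8 c3@10, authorship ...1...2.3.
After op 2 (insert('q')): buffer="tkpsqrkhsqmsqx" (len 14), cursors c1@5 c2@10 c3@13, authorship ...11...22.33.
After op 3 (add_cursor(14)): buffer="tkpsqrkhsqmsqx" (len 14), cursors c1@5 c2@10 c3@13 c4@14, authorship ...11...22.33.
After op 4 (insert('z')): buffer="tkpsqzrkhsqzmsqzxz" (len 18), cursors c1@6 c2@12 c3@16 c4@18, authorship ...111...222.333.4
After op 5 (delete): buffer="tkpsqrkhsqmsqx" (len 14), cursors c1@5 c2@10 c3@13 c4@14, authorship ...11...22.33.
Authorship (.=original, N=cursor N): . . . 1 1 . . . 2 2 . 3 3 .
Index 9: author = 2

Answer: cursor 2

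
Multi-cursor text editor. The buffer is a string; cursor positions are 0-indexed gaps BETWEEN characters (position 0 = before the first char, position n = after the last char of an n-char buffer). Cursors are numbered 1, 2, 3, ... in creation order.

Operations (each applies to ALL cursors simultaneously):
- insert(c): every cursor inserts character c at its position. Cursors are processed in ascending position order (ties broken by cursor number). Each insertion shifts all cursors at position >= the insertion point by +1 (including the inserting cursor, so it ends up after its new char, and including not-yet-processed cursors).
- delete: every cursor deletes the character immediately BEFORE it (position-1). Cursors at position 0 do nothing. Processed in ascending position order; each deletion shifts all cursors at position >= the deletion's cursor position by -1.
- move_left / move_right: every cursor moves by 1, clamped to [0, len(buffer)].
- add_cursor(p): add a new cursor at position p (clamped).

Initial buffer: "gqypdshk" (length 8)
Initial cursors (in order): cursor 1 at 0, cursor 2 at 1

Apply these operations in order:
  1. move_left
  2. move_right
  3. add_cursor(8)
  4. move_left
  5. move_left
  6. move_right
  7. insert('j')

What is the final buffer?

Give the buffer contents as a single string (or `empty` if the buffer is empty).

Answer: gjjqypdshjk

Derivation:
After op 1 (move_left): buffer="gqypdshk" (len 8), cursors c1@0 c2@0, authorship ........
After op 2 (move_right): buffer="gqypdshk" (len 8), cursors c1@1 c2@1, authorship ........
After op 3 (add_cursor(8)): buffer="gqypdshk" (len 8), cursors c1@1 c2@1 c3@8, authorship ........
After op 4 (move_left): buffer="gqypdshk" (len 8), cursors c1@0 c2@0 c3@7, authorship ........
After op 5 (move_left): buffer="gqypdshk" (len 8), cursors c1@0 c2@0 c3@6, authorship ........
After op 6 (move_right): buffer="gqypdshk" (len 8), cursors c1@1 c2@1 c3@7, authorship ........
After op 7 (insert('j')): buffer="gjjqypdshjk" (len 11), cursors c1@3 c2@3 c3@10, authorship .12......3.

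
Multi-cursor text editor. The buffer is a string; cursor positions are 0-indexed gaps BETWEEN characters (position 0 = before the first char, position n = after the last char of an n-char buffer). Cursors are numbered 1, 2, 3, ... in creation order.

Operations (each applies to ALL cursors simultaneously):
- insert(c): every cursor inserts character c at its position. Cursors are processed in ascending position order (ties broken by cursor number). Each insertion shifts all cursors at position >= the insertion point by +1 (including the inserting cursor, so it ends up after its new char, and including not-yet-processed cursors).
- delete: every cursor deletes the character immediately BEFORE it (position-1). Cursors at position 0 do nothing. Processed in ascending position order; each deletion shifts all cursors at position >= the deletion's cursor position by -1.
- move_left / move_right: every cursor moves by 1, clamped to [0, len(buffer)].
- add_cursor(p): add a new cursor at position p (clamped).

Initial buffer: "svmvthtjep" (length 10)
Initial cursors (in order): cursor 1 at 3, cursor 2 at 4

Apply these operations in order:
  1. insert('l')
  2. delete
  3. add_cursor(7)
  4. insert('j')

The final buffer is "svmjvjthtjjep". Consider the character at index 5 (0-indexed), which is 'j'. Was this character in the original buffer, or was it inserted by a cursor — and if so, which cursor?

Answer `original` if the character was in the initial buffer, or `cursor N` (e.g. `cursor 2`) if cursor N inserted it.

After op 1 (insert('l')): buffer="svmlvlthtjep" (len 12), cursors c1@4 c2@6, authorship ...1.2......
After op 2 (delete): buffer="svmvthtjep" (len 10), cursors c1@3 c2@4, authorship ..........
After op 3 (add_cursor(7)): buffer="svmvthtjep" (len 10), cursors c1@3 c2@4 c3@7, authorship ..........
After op 4 (insert('j')): buffer="svmjvjthtjjep" (len 13), cursors c1@4 c2@6 c3@10, authorship ...1.2...3...
Authorship (.=original, N=cursor N): . . . 1 . 2 . . . 3 . . .
Index 5: author = 2

Answer: cursor 2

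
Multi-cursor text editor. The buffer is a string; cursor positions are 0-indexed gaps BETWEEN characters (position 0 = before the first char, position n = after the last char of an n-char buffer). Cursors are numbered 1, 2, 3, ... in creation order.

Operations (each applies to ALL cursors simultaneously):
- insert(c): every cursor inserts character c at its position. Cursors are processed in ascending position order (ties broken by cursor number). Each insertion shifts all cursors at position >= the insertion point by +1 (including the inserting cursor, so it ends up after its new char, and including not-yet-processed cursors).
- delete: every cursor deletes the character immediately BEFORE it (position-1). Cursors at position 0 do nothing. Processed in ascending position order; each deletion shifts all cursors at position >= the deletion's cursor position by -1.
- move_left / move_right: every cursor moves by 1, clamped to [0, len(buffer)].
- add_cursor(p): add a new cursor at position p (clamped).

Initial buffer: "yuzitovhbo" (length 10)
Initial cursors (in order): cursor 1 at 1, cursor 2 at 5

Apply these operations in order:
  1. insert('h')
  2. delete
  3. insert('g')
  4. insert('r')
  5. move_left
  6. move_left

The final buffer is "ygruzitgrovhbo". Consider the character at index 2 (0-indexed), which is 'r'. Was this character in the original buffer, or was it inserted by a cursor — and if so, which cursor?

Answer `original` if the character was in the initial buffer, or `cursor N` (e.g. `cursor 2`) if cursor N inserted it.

Answer: cursor 1

Derivation:
After op 1 (insert('h')): buffer="yhuzithovhbo" (len 12), cursors c1@2 c2@7, authorship .1....2.....
After op 2 (delete): buffer="yuzitovhbo" (len 10), cursors c1@1 c2@5, authorship ..........
After op 3 (insert('g')): buffer="yguzitgovhbo" (len 12), cursors c1@2 c2@7, authorship .1....2.....
After op 4 (insert('r')): buffer="ygruzitgrovhbo" (len 14), cursors c1@3 c2@9, authorship .11....22.....
After op 5 (move_left): buffer="ygruzitgrovhbo" (len 14), cursors c1@2 c2@8, authorship .11....22.....
After op 6 (move_left): buffer="ygruzitgrovhbo" (len 14), cursors c1@1 c2@7, authorship .11....22.....
Authorship (.=original, N=cursor N): . 1 1 . . . . 2 2 . . . . .
Index 2: author = 1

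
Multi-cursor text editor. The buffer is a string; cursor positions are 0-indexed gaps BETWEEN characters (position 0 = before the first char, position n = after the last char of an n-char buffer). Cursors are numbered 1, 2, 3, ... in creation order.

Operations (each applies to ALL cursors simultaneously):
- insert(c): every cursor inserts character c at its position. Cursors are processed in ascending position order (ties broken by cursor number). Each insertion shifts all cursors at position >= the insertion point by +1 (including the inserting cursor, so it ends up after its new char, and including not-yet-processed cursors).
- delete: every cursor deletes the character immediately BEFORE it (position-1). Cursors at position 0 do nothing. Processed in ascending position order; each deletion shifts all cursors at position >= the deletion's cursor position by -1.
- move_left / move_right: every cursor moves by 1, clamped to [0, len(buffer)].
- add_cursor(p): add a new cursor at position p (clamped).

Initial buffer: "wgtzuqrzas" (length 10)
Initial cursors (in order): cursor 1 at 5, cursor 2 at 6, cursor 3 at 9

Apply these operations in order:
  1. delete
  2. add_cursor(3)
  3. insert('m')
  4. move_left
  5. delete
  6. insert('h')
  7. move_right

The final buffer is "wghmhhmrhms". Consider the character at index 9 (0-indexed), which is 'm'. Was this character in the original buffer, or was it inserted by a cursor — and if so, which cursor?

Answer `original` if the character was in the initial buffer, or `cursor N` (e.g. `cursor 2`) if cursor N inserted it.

Answer: cursor 3

Derivation:
After op 1 (delete): buffer="wgtzrzs" (len 7), cursors c1@4 c2@4 c3@6, authorship .......
After op 2 (add_cursor(3)): buffer="wgtzrzs" (len 7), cursors c4@3 c1@4 c2@4 c3@6, authorship .......
After op 3 (insert('m')): buffer="wgtmzmmrzms" (len 11), cursors c4@4 c1@7 c2@7 c3@10, authorship ...4.12..3.
After op 4 (move_left): buffer="wgtmzmmrzms" (len 11), cursors c4@3 c1@6 c2@6 c3@9, authorship ...4.12..3.
After op 5 (delete): buffer="wgmmrms" (len 7), cursors c4@2 c1@3 c2@3 c3@5, authorship ..42.3.
After op 6 (insert('h')): buffer="wghmhhmrhms" (len 11), cursors c4@3 c1@6 c2@6 c3@9, authorship ..44122.33.
After op 7 (move_right): buffer="wghmhhmrhms" (len 11), cursors c4@4 c1@7 c2@7 c3@10, authorship ..44122.33.
Authorship (.=original, N=cursor N): . . 4 4 1 2 2 . 3 3 .
Index 9: author = 3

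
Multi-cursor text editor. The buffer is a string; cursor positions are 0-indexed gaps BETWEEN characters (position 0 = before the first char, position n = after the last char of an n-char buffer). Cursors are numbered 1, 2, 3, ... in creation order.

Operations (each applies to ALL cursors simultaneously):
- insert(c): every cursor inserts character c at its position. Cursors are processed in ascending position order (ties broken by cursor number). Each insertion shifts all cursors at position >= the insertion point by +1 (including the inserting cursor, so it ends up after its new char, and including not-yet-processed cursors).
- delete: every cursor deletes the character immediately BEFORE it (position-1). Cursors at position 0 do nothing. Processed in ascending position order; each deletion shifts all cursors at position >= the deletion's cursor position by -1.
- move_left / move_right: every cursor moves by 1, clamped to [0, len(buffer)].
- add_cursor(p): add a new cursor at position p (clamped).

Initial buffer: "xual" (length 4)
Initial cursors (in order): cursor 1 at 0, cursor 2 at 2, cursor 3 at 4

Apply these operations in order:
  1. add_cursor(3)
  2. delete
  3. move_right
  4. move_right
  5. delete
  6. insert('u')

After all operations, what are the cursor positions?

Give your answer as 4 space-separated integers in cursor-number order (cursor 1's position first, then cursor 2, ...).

Answer: 4 4 4 4

Derivation:
After op 1 (add_cursor(3)): buffer="xual" (len 4), cursors c1@0 c2@2 c4@3 c3@4, authorship ....
After op 2 (delete): buffer="x" (len 1), cursors c1@0 c2@1 c3@1 c4@1, authorship .
After op 3 (move_right): buffer="x" (len 1), cursors c1@1 c2@1 c3@1 c4@1, authorship .
After op 4 (move_right): buffer="x" (len 1), cursors c1@1 c2@1 c3@1 c4@1, authorship .
After op 5 (delete): buffer="" (len 0), cursors c1@0 c2@0 c3@0 c4@0, authorship 
After op 6 (insert('u')): buffer="uuuu" (len 4), cursors c1@4 c2@4 c3@4 c4@4, authorship 1234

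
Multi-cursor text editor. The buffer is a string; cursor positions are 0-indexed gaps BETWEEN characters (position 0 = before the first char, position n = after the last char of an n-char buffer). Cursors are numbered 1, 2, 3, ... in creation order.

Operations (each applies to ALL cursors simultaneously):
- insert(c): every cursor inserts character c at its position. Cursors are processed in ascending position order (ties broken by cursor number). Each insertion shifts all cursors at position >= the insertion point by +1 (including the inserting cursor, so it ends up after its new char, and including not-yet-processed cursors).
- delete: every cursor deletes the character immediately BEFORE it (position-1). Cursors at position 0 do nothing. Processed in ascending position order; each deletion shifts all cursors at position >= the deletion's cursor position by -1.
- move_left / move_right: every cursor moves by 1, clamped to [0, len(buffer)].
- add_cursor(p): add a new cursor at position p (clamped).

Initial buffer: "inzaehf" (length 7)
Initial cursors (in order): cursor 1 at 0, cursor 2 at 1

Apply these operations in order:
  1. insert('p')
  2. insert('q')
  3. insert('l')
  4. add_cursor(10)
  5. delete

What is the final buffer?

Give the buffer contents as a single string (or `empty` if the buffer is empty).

After op 1 (insert('p')): buffer="pipnzaehf" (len 9), cursors c1@1 c2@3, authorship 1.2......
After op 2 (insert('q')): buffer="pqipqnzaehf" (len 11), cursors c1@2 c2@5, authorship 11.22......
After op 3 (insert('l')): buffer="pqlipqlnzaehf" (len 13), cursors c1@3 c2@7, authorship 111.222......
After op 4 (add_cursor(10)): buffer="pqlipqlnzaehf" (len 13), cursors c1@3 c2@7 c3@10, authorship 111.222......
After op 5 (delete): buffer="pqipqnzehf" (len 10), cursors c1@2 c2@5 c3@7, authorship 11.22.....

Answer: pqipqnzehf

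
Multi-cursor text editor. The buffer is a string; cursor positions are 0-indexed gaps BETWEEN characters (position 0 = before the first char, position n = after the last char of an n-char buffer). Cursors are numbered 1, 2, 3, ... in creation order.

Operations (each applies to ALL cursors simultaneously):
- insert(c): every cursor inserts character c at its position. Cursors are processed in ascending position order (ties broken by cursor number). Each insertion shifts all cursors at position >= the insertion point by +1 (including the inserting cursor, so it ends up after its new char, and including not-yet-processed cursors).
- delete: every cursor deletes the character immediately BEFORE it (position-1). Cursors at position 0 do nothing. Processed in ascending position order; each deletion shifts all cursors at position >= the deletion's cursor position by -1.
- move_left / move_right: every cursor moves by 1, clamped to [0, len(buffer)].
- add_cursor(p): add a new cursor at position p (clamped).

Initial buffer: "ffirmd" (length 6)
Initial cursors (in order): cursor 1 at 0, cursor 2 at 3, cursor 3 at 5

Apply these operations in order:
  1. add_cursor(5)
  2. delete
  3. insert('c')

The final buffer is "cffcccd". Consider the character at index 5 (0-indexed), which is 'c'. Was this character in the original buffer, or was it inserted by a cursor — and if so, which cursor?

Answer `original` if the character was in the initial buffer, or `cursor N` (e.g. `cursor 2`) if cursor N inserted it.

Answer: cursor 4

Derivation:
After op 1 (add_cursor(5)): buffer="ffirmd" (len 6), cursors c1@0 c2@3 c3@5 c4@5, authorship ......
After op 2 (delete): buffer="ffd" (len 3), cursors c1@0 c2@2 c3@2 c4@2, authorship ...
After op 3 (insert('c')): buffer="cffcccd" (len 7), cursors c1@1 c2@6 c3@6 c4@6, authorship 1..234.
Authorship (.=original, N=cursor N): 1 . . 2 3 4 .
Index 5: author = 4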